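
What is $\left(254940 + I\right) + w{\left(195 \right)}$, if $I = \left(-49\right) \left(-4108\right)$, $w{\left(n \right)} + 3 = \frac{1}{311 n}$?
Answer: $\frac{27668007706}{60645} \approx 4.5623 \cdot 10^{5}$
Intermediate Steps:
$w{\left(n \right)} = -3 + \frac{1}{311 n}$
$I = 201292$
$\left(254940 + I\right) + w{\left(195 \right)} = \left(254940 + 201292\right) - \left(3 - \frac{1}{311 \cdot 195}\right) = 456232 + \left(-3 + \frac{1}{311} \cdot \frac{1}{195}\right) = 456232 + \left(-3 + \frac{1}{60645}\right) = 456232 - \frac{181934}{60645} = \frac{27668007706}{60645}$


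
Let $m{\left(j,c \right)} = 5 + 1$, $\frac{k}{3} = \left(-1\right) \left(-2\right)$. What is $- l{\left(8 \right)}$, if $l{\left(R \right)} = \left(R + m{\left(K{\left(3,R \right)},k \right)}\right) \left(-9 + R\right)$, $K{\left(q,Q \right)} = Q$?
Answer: $14$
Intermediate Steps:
$k = 6$ ($k = 3 \left(\left(-1\right) \left(-2\right)\right) = 3 \cdot 2 = 6$)
$m{\left(j,c \right)} = 6$
$l{\left(R \right)} = \left(-9 + R\right) \left(6 + R\right)$ ($l{\left(R \right)} = \left(R + 6\right) \left(-9 + R\right) = \left(6 + R\right) \left(-9 + R\right) = \left(-9 + R\right) \left(6 + R\right)$)
$- l{\left(8 \right)} = - (-54 + 8^{2} - 24) = - (-54 + 64 - 24) = \left(-1\right) \left(-14\right) = 14$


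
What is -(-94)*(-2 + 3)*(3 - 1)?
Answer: 188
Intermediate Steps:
-(-94)*(-2 + 3)*(3 - 1) = -(-94)*1*2 = -(-94)*2 = -94*(-2) = 188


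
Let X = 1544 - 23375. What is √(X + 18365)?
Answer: I*√3466 ≈ 58.873*I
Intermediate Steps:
X = -21831
√(X + 18365) = √(-21831 + 18365) = √(-3466) = I*√3466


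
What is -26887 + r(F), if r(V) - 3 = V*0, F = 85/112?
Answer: -26884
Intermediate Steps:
F = 85/112 (F = 85*(1/112) = 85/112 ≈ 0.75893)
r(V) = 3 (r(V) = 3 + V*0 = 3 + 0 = 3)
-26887 + r(F) = -26887 + 3 = -26884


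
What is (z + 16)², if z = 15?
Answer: 961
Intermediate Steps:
(z + 16)² = (15 + 16)² = 31² = 961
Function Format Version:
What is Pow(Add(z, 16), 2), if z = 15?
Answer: 961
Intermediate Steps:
Pow(Add(z, 16), 2) = Pow(Add(15, 16), 2) = Pow(31, 2) = 961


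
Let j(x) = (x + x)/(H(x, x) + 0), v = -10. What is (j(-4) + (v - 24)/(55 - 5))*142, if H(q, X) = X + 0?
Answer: 4686/25 ≈ 187.44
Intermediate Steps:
H(q, X) = X
j(x) = 2 (j(x) = (x + x)/(x + 0) = (2*x)/x = 2)
(j(-4) + (v - 24)/(55 - 5))*142 = (2 + (-10 - 24)/(55 - 5))*142 = (2 - 34/50)*142 = (2 - 34*1/50)*142 = (2 - 17/25)*142 = (33/25)*142 = 4686/25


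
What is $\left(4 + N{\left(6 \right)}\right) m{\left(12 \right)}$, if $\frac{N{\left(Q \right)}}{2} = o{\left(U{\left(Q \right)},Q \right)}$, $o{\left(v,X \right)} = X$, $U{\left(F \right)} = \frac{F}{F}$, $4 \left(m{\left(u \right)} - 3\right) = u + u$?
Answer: $144$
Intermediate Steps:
$m{\left(u \right)} = 3 + \frac{u}{2}$ ($m{\left(u \right)} = 3 + \frac{u + u}{4} = 3 + \frac{2 u}{4} = 3 + \frac{u}{2}$)
$U{\left(F \right)} = 1$
$N{\left(Q \right)} = 2 Q$
$\left(4 + N{\left(6 \right)}\right) m{\left(12 \right)} = \left(4 + 2 \cdot 6\right) \left(3 + \frac{1}{2} \cdot 12\right) = \left(4 + 12\right) \left(3 + 6\right) = 16 \cdot 9 = 144$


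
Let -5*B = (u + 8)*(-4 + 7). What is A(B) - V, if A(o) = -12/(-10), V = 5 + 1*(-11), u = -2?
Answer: 36/5 ≈ 7.2000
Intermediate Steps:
V = -6 (V = 5 - 11 = -6)
B = -18/5 (B = -(-2 + 8)*(-4 + 7)/5 = -6*3/5 = -1/5*18 = -18/5 ≈ -3.6000)
A(o) = 6/5 (A(o) = -12*(-1/10) = 6/5)
A(B) - V = 6/5 - 1*(-6) = 6/5 + 6 = 36/5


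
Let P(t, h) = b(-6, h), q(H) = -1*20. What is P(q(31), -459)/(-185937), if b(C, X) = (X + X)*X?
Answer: -140454/61979 ≈ -2.2662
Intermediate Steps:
b(C, X) = 2*X² (b(C, X) = (2*X)*X = 2*X²)
q(H) = -20
P(t, h) = 2*h²
P(q(31), -459)/(-185937) = (2*(-459)²)/(-185937) = (2*210681)*(-1/185937) = 421362*(-1/185937) = -140454/61979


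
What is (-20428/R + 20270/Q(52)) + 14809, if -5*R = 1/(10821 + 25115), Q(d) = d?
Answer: 95433474209/26 ≈ 3.6705e+9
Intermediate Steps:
R = -1/179680 (R = -1/(5*(10821 + 25115)) = -1/5/35936 = -1/5*1/35936 = -1/179680 ≈ -5.5655e-6)
(-20428/R + 20270/Q(52)) + 14809 = (-20428/(-1/179680) + 20270/52) + 14809 = (-20428*(-179680) + 20270*(1/52)) + 14809 = (3670503040 + 10135/26) + 14809 = 95433089175/26 + 14809 = 95433474209/26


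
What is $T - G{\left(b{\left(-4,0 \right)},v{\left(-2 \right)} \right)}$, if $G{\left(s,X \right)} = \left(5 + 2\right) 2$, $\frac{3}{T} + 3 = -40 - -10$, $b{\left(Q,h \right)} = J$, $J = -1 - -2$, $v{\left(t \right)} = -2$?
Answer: $- \frac{155}{11} \approx -14.091$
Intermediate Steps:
$J = 1$ ($J = -1 + 2 = 1$)
$b{\left(Q,h \right)} = 1$
$T = - \frac{1}{11}$ ($T = \frac{3}{-3 - 30} = \frac{3}{-33} = 3 \left(- \frac{1}{33}\right) = - \frac{1}{11} \approx -0.090909$)
$G{\left(s,X \right)} = 14$ ($G{\left(s,X \right)} = 7 \cdot 2 = 14$)
$T - G{\left(b{\left(-4,0 \right)},v{\left(-2 \right)} \right)} = - \frac{1}{11} - 14 = - \frac{155}{11}$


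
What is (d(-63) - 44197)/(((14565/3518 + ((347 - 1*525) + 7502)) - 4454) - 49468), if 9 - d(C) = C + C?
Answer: 155010116/163917199 ≈ 0.94566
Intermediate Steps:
d(C) = 9 - 2*C (d(C) = 9 - (C + C) = 9 - 2*C)
(d(-63) - 44197)/(((14565/3518 + ((347 - 1*525) + 7502)) - 4454) - 49468) = ((9 - 2*(-63)) - 44197)/(((14565/3518 + ((347 - 1*525) + 7502)) - 4454) - 49468) = ((9 + 126) - 44197)/(((14565*(1/3518) + ((347 - 525) + 7502)) - 4454) - 49468) = (135 - 44197)/(((14565/3518 + (-178 + 7502)) - 4454) - 49468) = -44062/(((14565/3518 + 7324) - 4454) - 49468) = -44062/((25780397/3518 - 4454) - 49468) = -44062/(10111225/3518 - 49468) = -44062/(-163917199/3518) = -44062*(-3518/163917199) = 155010116/163917199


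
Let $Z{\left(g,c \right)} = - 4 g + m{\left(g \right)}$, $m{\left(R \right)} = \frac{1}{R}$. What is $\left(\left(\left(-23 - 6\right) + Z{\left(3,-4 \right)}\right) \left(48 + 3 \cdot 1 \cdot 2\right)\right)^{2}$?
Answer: $4822416$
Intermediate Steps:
$Z{\left(g,c \right)} = \frac{1}{g} - 4 g$ ($Z{\left(g,c \right)} = - 4 g + \frac{1}{g} = \frac{1}{g} - 4 g$)
$\left(\left(\left(-23 - 6\right) + Z{\left(3,-4 \right)}\right) \left(48 + 3 \cdot 1 \cdot 2\right)\right)^{2} = \left(\left(\left(-23 - 6\right) + \left(\frac{1}{3} - 12\right)\right) \left(48 + 3 \cdot 1 \cdot 2\right)\right)^{2} = \left(\left(\left(-23 - 6\right) + \left(\frac{1}{3} - 12\right)\right) \left(48 + 3 \cdot 2\right)\right)^{2} = \left(\left(-29 - \frac{35}{3}\right) \left(48 + 6\right)\right)^{2} = \left(\left(- \frac{122}{3}\right) 54\right)^{2} = \left(-2196\right)^{2} = 4822416$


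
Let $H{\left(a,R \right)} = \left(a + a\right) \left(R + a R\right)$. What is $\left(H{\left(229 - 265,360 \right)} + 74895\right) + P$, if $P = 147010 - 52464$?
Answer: $1076641$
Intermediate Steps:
$H{\left(a,R \right)} = 2 a \left(R + R a\right)$
$P = 94546$ ($P = 147010 - 52464 = 94546$)
$\left(H{\left(229 - 265,360 \right)} + 74895\right) + P = \left(2 \cdot 360 \left(229 - 265\right) \left(1 + \left(229 - 265\right)\right) + 74895\right) + 94546 = \left(2 \cdot 360 \left(-36\right) \left(1 - 36\right) + 74895\right) + 94546 = \left(2 \cdot 360 \left(-36\right) \left(-35\right) + 74895\right) + 94546 = \left(907200 + 74895\right) + 94546 = 982095 + 94546 = 1076641$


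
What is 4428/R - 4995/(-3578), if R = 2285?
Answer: 27256959/8175730 ≈ 3.3339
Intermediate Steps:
4428/R - 4995/(-3578) = 4428/2285 - 4995/(-3578) = 4428*(1/2285) - 4995*(-1/3578) = 4428/2285 + 4995/3578 = 27256959/8175730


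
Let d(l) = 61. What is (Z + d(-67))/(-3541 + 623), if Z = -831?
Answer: 385/1459 ≈ 0.26388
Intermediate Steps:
(Z + d(-67))/(-3541 + 623) = (-831 + 61)/(-3541 + 623) = -770/(-2918) = -770*(-1/2918) = 385/1459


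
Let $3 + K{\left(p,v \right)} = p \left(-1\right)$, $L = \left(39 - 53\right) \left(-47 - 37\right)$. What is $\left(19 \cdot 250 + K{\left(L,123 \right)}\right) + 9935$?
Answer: $13506$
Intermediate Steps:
$L = 1176$ ($L = \left(-14\right) \left(-84\right) = 1176$)
$K{\left(p,v \right)} = -3 - p$ ($K{\left(p,v \right)} = -3 + p \left(-1\right) = -3 - p$)
$\left(19 \cdot 250 + K{\left(L,123 \right)}\right) + 9935 = \left(19 \cdot 250 - 1179\right) + 9935 = \left(4750 - 1179\right) + 9935 = 3571 + 9935 = 13506$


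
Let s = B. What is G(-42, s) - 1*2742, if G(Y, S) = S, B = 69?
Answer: -2673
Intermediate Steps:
s = 69
G(-42, s) - 1*2742 = 69 - 1*2742 = 69 - 2742 = -2673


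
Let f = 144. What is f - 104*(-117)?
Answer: 12312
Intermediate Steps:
f - 104*(-117) = 144 - 104*(-117) = 144 + 12168 = 12312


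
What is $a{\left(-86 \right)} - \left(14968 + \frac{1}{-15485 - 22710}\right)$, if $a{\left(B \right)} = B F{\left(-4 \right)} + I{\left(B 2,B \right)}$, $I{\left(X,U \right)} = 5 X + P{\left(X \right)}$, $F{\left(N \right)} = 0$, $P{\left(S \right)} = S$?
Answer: $- \frac{611119999}{38195} \approx -16000.0$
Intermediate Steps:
$I{\left(X,U \right)} = 6 X$ ($I{\left(X,U \right)} = 5 X + X = 6 X$)
$a{\left(B \right)} = 12 B$ ($a{\left(B \right)} = B 0 + 6 B 2 = 0 + 6 \cdot 2 B = 0 + 12 B = 12 B$)
$a{\left(-86 \right)} - \left(14968 + \frac{1}{-15485 - 22710}\right) = 12 \left(-86\right) - \left(14968 + \frac{1}{-15485 - 22710}\right) = -1032 - \left(14968 + \frac{1}{-38195}\right) = -1032 - \left(14968 - \frac{1}{38195}\right) = -1032 - \frac{571702759}{38195} = - \frac{611119999}{38195}$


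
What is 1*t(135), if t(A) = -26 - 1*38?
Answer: -64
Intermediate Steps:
t(A) = -64 (t(A) = -26 - 38 = -64)
1*t(135) = 1*(-64) = -64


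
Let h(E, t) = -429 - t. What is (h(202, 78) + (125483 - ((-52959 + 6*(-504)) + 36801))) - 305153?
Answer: -160995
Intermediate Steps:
(h(202, 78) + (125483 - ((-52959 + 6*(-504)) + 36801))) - 305153 = ((-429 - 1*78) + (125483 - ((-52959 + 6*(-504)) + 36801))) - 305153 = ((-429 - 78) + (125483 - ((-52959 - 3024) + 36801))) - 305153 = (-507 + (125483 - (-55983 + 36801))) - 305153 = (-507 + (125483 - 1*(-19182))) - 305153 = (-507 + (125483 + 19182)) - 305153 = (-507 + 144665) - 305153 = 144158 - 305153 = -160995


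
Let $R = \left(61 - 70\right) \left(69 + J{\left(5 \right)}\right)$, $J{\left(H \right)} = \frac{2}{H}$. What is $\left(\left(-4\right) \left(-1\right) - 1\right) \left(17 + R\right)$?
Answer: $- \frac{9114}{5} \approx -1822.8$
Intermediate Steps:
$R = - \frac{3123}{5}$ ($R = \left(61 - 70\right) \left(69 + \frac{2}{5}\right) = - 9 \left(69 + 2 \cdot \frac{1}{5}\right) = - 9 \left(69 + \frac{2}{5}\right) = \left(-9\right) \frac{347}{5} = - \frac{3123}{5} \approx -624.6$)
$\left(\left(-4\right) \left(-1\right) - 1\right) \left(17 + R\right) = \left(\left(-4\right) \left(-1\right) - 1\right) \left(17 - \frac{3123}{5}\right) = \left(4 - 1\right) \left(- \frac{3038}{5}\right) = 3 \left(- \frac{3038}{5}\right) = - \frac{9114}{5}$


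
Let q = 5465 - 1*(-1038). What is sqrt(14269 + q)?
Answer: 6*sqrt(577) ≈ 144.13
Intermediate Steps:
q = 6503 (q = 5465 + 1038 = 6503)
sqrt(14269 + q) = sqrt(14269 + 6503) = sqrt(20772) = 6*sqrt(577)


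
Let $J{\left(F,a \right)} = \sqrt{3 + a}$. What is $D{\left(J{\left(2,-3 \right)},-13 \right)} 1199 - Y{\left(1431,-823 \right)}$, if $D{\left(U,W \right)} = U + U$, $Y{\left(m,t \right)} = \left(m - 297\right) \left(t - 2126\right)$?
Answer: $3344166$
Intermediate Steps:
$Y{\left(m,t \right)} = \left(-2126 + t\right) \left(-297 + m\right)$ ($Y{\left(m,t \right)} = \left(-297 + m\right) \left(-2126 + t\right) = \left(-2126 + t\right) \left(-297 + m\right)$)
$D{\left(U,W \right)} = 2 U$
$D{\left(J{\left(2,-3 \right)},-13 \right)} 1199 - Y{\left(1431,-823 \right)} = 2 \sqrt{3 - 3} \cdot 1199 - \left(631422 - 3042306 - -244431 + 1431 \left(-823\right)\right) = 2 \sqrt{0} \cdot 1199 - \left(631422 - 3042306 + 244431 - 1177713\right) = 2 \cdot 0 \cdot 1199 - -3344166 = 0 \cdot 1199 + 3344166 = 0 + 3344166 = 3344166$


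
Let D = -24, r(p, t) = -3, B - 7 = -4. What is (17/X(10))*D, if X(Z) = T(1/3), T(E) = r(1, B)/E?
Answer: 136/3 ≈ 45.333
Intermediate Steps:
B = 3 (B = 7 - 4 = 3)
T(E) = -3/E
X(Z) = -9 (X(Z) = -3/(1/3) = -3/⅓ = -3*3 = -9)
(17/X(10))*D = (17/(-9))*(-24) = (17*(-⅑))*(-24) = -17/9*(-24) = 136/3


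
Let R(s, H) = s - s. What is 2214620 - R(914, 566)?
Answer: 2214620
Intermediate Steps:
R(s, H) = 0
2214620 - R(914, 566) = 2214620 - 1*0 = 2214620 + 0 = 2214620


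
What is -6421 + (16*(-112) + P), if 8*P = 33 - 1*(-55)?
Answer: -8202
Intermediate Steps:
P = 11 (P = (33 - 1*(-55))/8 = (33 + 55)/8 = (1/8)*88 = 11)
-6421 + (16*(-112) + P) = -6421 + (16*(-112) + 11) = -6421 + (-1792 + 11) = -6421 - 1781 = -8202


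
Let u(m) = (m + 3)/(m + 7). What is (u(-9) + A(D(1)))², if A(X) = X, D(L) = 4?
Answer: 49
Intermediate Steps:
u(m) = (3 + m)/(7 + m)
(u(-9) + A(D(1)))² = ((3 - 9)/(7 - 9) + 4)² = (-6/(-2) + 4)² = (-½*(-6) + 4)² = (3 + 4)² = 7² = 49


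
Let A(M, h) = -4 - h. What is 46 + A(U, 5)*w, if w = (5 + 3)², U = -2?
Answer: -530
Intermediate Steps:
w = 64 (w = 8² = 64)
46 + A(U, 5)*w = 46 + (-4 - 1*5)*64 = 46 + (-4 - 5)*64 = 46 - 9*64 = 46 - 576 = -530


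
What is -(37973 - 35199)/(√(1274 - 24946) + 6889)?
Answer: -19110086/47481993 + 5548*I*√5918/47481993 ≈ -0.40247 + 0.0089887*I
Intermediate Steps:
-(37973 - 35199)/(√(1274 - 24946) + 6889) = -2774/(√(-23672) + 6889) = -2774/(2*I*√5918 + 6889) = -2774/(6889 + 2*I*√5918)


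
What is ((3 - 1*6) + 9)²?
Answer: 36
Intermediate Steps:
((3 - 1*6) + 9)² = ((3 - 6) + 9)² = (-3 + 9)² = 6² = 36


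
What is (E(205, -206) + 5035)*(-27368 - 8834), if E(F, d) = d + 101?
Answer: -178475860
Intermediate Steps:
E(F, d) = 101 + d
(E(205, -206) + 5035)*(-27368 - 8834) = ((101 - 206) + 5035)*(-27368 - 8834) = (-105 + 5035)*(-36202) = 4930*(-36202) = -178475860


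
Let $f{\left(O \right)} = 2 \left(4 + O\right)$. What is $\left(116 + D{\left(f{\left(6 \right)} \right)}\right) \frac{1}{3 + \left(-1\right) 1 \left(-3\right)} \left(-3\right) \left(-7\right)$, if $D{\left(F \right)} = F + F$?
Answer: $546$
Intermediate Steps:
$f{\left(O \right)} = 8 + 2 O$
$D{\left(F \right)} = 2 F$
$\left(116 + D{\left(f{\left(6 \right)} \right)}\right) \frac{1}{3 + \left(-1\right) 1 \left(-3\right)} \left(-3\right) \left(-7\right) = \left(116 + 2 \left(8 + 2 \cdot 6\right)\right) \frac{1}{3 + \left(-1\right) 1 \left(-3\right)} \left(-3\right) \left(-7\right) = \left(116 + 2 \left(8 + 12\right)\right) \frac{1}{3 - -3} \left(-3\right) \left(-7\right) = \left(116 + 2 \cdot 20\right) \frac{1}{3 + 3} \left(-3\right) \left(-7\right) = \left(116 + 40\right) \frac{1}{6} \left(-3\right) \left(-7\right) = 156 \cdot \frac{1}{6} \left(-3\right) \left(-7\right) = 156 \left(\left(- \frac{1}{2}\right) \left(-7\right)\right) = 156 \cdot \frac{7}{2} = 546$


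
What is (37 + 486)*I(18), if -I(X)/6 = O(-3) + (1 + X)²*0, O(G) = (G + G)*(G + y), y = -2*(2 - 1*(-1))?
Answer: -169452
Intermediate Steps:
y = -6 (y = -2*(2 + 1) = -2*3 = -6)
O(G) = 2*G*(-6 + G) (O(G) = (G + G)*(G - 6) = (2*G)*(-6 + G) = 2*G*(-6 + G))
I(X) = -324 (I(X) = -6*(2*(-3)*(-6 - 3) + (1 + X)²*0) = -6*(2*(-3)*(-9) + 0) = -6*(54 + 0) = -6*54 = -324)
(37 + 486)*I(18) = (37 + 486)*(-324) = 523*(-324) = -169452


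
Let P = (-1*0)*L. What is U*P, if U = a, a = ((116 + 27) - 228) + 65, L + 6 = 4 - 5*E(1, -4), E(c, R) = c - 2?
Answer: 0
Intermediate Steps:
E(c, R) = -2 + c
L = 3 (L = -6 + (4 - 5*(-2 + 1)) = -6 + (4 - 5*(-1)) = -6 + (4 + 5) = -6 + 9 = 3)
a = -20 (a = (143 - 228) + 65 = -85 + 65 = -20)
U = -20
P = 0 (P = -1*0*3 = 0*3 = 0)
U*P = -20*0 = 0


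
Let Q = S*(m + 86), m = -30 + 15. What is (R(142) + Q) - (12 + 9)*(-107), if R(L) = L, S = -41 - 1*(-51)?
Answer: 3099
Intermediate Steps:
S = 10 (S = -41 + 51 = 10)
m = -15
Q = 710 (Q = 10*(-15 + 86) = 10*71 = 710)
(R(142) + Q) - (12 + 9)*(-107) = (142 + 710) - (12 + 9)*(-107) = 852 - 21*(-107) = 852 - 1*(-2247) = 852 + 2247 = 3099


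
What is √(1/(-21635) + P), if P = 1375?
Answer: 2*√160900165685/21635 ≈ 37.081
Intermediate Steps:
√(1/(-21635) + P) = √(1/(-21635) + 1375) = √(-1/21635 + 1375) = √(29748124/21635) = 2*√160900165685/21635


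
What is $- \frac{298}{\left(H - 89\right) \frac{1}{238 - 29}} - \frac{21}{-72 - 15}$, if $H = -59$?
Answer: $\frac{903607}{2146} \approx 421.07$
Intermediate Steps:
$- \frac{298}{\left(H - 89\right) \frac{1}{238 - 29}} - \frac{21}{-72 - 15} = - \frac{298}{\left(-59 - 89\right) \frac{1}{238 - 29}} - \frac{21}{-72 - 15} = - \frac{298}{\left(-148\right) \frac{1}{209}} - \frac{21}{-72 - 15} = - \frac{298}{\left(-148\right) \frac{1}{209}} - \frac{21}{-87} = - \frac{298}{- \frac{148}{209}} - - \frac{7}{29} = \left(-298\right) \left(- \frac{209}{148}\right) + \frac{7}{29} = \frac{31141}{74} + \frac{7}{29} = \frac{903607}{2146}$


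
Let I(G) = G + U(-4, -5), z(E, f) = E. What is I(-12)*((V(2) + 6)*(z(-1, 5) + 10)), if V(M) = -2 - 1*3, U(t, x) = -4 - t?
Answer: -108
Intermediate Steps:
V(M) = -5 (V(M) = -2 - 3 = -5)
I(G) = G (I(G) = G + (-4 - 1*(-4)) = G + (-4 + 4) = G + 0 = G)
I(-12)*((V(2) + 6)*(z(-1, 5) + 10)) = -12*(-5 + 6)*(-1 + 10) = -12*9 = -108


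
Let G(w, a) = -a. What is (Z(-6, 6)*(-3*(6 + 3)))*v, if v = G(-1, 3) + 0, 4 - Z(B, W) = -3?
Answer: 567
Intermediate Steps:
Z(B, W) = 7 (Z(B, W) = 4 - 1*(-3) = 4 + 3 = 7)
v = -3 (v = -1*3 + 0 = -3 + 0 = -3)
(Z(-6, 6)*(-3*(6 + 3)))*v = (7*(-3*(6 + 3)))*(-3) = (7*(-3*9))*(-3) = (7*(-27))*(-3) = -189*(-3) = 567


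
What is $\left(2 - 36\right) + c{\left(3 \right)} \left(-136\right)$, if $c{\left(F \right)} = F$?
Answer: $-442$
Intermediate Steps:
$\left(2 - 36\right) + c{\left(3 \right)} \left(-136\right) = \left(2 - 36\right) + 3 \left(-136\right) = \left(2 - 36\right) - 408 = -34 - 408 = -442$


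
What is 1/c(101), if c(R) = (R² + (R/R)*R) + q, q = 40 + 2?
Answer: 1/10344 ≈ 9.6674e-5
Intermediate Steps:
q = 42
c(R) = 42 + R + R² (c(R) = (R² + (R/R)*R) + 42 = (R² + 1*R) + 42 = (R² + R) + 42 = (R + R²) + 42 = 42 + R + R²)
1/c(101) = 1/(42 + 101 + 101²) = 1/(42 + 101 + 10201) = 1/10344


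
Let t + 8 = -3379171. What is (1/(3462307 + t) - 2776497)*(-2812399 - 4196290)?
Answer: 1617637959844681735/83128 ≈ 1.9460e+13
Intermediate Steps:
t = -3379179 (t = -8 - 3379171 = -3379179)
(1/(3462307 + t) - 2776497)*(-2812399 - 4196290) = (1/(3462307 - 3379179) - 2776497)*(-2812399 - 4196290) = (1/83128 - 2776497)*(-7008689) = -230804642615/83128*(-7008689) = 1617637959844681735/83128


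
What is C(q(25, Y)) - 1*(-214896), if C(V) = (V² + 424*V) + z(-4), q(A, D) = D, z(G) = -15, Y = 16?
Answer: 221921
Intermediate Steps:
C(V) = -15 + V² + 424*V (C(V) = (V² + 424*V) - 15 = -15 + V² + 424*V)
C(q(25, Y)) - 1*(-214896) = (-15 + 16² + 424*16) - 1*(-214896) = (-15 + 256 + 6784) + 214896 = 7025 + 214896 = 221921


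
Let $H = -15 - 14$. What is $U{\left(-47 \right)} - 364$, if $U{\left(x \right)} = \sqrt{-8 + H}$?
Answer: $-364 + i \sqrt{37} \approx -364.0 + 6.0828 i$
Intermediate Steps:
$H = -29$
$U{\left(x \right)} = i \sqrt{37}$ ($U{\left(x \right)} = \sqrt{-8 - 29} = \sqrt{-37} = i \sqrt{37}$)
$U{\left(-47 \right)} - 364 = i \sqrt{37} - 364 = -364 + i \sqrt{37}$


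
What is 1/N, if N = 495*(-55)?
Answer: -1/27225 ≈ -3.6731e-5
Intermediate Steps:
N = -27225
1/N = 1/(-27225) = -1/27225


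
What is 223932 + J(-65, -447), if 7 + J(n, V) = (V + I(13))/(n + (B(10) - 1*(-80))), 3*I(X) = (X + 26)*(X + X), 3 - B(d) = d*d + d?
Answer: 20601209/92 ≈ 2.2393e+5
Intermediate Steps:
B(d) = 3 - d - d² (B(d) = 3 - (d*d + d) = 3 - (d² + d) = 3 - (d + d²) = 3 + (-d - d²) = 3 - d - d²)
I(X) = 2*X*(26 + X)/3 (I(X) = ((X + 26)*(X + X))/3 = ((26 + X)*(2*X))/3 = (2*X*(26 + X))/3 = 2*X*(26 + X)/3)
J(n, V) = -7 + (338 + V)/(-27 + n) (J(n, V) = -7 + (V + (⅔)*13*(26 + 13))/(n + ((3 - 1*10 - 1*10²) - 1*(-80))) = -7 + (V + (⅔)*13*39)/(n + ((3 - 10 - 1*100) + 80)) = -7 + (V + 338)/(n + ((3 - 10 - 100) + 80)) = -7 + (338 + V)/(n + (-107 + 80)) = -7 + (338 + V)/(n - 27) = -7 + (338 + V)/(-27 + n))
223932 + J(-65, -447) = 223932 + (527 - 447 - 7*(-65))/(-27 - 65) = 223932 + (527 - 447 + 455)/(-92) = 223932 - 1/92*535 = 223932 - 535/92 = 20601209/92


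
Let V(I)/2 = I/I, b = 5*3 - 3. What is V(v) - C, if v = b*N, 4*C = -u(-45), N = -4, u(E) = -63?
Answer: -55/4 ≈ -13.750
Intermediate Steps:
b = 12 (b = 15 - 3 = 12)
C = 63/4 (C = (-1*(-63))/4 = (1/4)*63 = 63/4 ≈ 15.750)
v = -48 (v = 12*(-4) = -48)
V(I) = 2 (V(I) = 2*(I/I) = 2*1 = 2)
V(v) - C = 2 - 1*63/4 = 2 - 63/4 = -55/4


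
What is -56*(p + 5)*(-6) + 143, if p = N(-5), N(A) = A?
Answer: 143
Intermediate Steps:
p = -5
-56*(p + 5)*(-6) + 143 = -56*(-5 + 5)*(-6) + 143 = -0*(-6) + 143 = -56*0 + 143 = 0 + 143 = 143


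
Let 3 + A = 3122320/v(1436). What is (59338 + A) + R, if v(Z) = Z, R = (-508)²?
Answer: 114726821/359 ≈ 3.1957e+5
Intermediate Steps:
R = 258064
A = 779503/359 (A = -3 + 3122320/1436 = -3 + 3122320*(1/1436) = -3 + 780580/359 = 779503/359 ≈ 2171.3)
(59338 + A) + R = (59338 + 779503/359) + 258064 = 22081845/359 + 258064 = 114726821/359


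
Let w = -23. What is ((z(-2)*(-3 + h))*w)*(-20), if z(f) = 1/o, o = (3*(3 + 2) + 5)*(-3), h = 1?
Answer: 46/3 ≈ 15.333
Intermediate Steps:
o = -60 (o = (3*5 + 5)*(-3) = (15 + 5)*(-3) = 20*(-3) = -60)
z(f) = -1/60 (z(f) = 1/(-60) = -1/60)
((z(-2)*(-3 + h))*w)*(-20) = (-(-3 + 1)/60*(-23))*(-20) = (-1/60*(-2)*(-23))*(-20) = ((1/30)*(-23))*(-20) = -23/30*(-20) = 46/3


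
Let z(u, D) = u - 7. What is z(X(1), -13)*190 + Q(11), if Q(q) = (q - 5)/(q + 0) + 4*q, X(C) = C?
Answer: -12050/11 ≈ -1095.5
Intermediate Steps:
z(u, D) = -7 + u
Q(q) = 4*q + (-5 + q)/q (Q(q) = (-5 + q)/q + 4*q = 4*q + (-5 + q)/q)
z(X(1), -13)*190 + Q(11) = (-7 + 1)*190 + (1 - 5/11 + 4*11) = -6*190 + (1 - 5*1/11 + 44) = -1140 + (1 - 5/11 + 44) = -1140 + 490/11 = -12050/11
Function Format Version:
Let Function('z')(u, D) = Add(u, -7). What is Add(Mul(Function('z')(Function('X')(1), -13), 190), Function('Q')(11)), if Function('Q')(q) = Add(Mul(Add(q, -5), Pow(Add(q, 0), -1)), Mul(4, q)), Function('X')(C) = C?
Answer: Rational(-12050, 11) ≈ -1095.5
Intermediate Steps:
Function('z')(u, D) = Add(-7, u)
Function('Q')(q) = Add(Mul(4, q), Mul(Pow(q, -1), Add(-5, q))) (Function('Q')(q) = Add(Mul(Add(-5, q), Pow(q, -1)), Mul(4, q)) = Add(Mul(Pow(q, -1), Add(-5, q)), Mul(4, q)) = Add(Mul(4, q), Mul(Pow(q, -1), Add(-5, q))))
Add(Mul(Function('z')(Function('X')(1), -13), 190), Function('Q')(11)) = Add(Mul(Add(-7, 1), 190), Add(1, Mul(-5, Pow(11, -1)), Mul(4, 11))) = Add(Mul(-6, 190), Add(1, Mul(-5, Rational(1, 11)), 44)) = Add(-1140, Add(1, Rational(-5, 11), 44)) = Add(-1140, Rational(490, 11)) = Rational(-12050, 11)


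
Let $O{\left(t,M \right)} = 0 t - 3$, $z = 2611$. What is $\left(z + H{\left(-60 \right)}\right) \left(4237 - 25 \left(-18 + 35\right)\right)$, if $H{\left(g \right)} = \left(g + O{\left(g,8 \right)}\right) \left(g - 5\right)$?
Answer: $25563272$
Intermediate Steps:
$O{\left(t,M \right)} = -3$ ($O{\left(t,M \right)} = 0 - 3 = -3$)
$H{\left(g \right)} = \left(-5 + g\right) \left(-3 + g\right)$ ($H{\left(g \right)} = \left(g - 3\right) \left(g - 5\right) = \left(-3 + g\right) \left(-5 + g\right) = \left(-5 + g\right) \left(-3 + g\right)$)
$\left(z + H{\left(-60 \right)}\right) \left(4237 - 25 \left(-18 + 35\right)\right) = \left(2611 + \left(15 + \left(-60\right)^{2} - -480\right)\right) \left(4237 - 25 \left(-18 + 35\right)\right) = \left(2611 + \left(15 + 3600 + 480\right)\right) \left(4237 - 425\right) = \left(2611 + 4095\right) \left(4237 - 425\right) = 6706 \cdot 3812 = 25563272$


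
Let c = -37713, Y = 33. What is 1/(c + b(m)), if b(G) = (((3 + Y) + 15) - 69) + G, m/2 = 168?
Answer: -1/37395 ≈ -2.6742e-5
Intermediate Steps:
m = 336 (m = 2*168 = 336)
b(G) = -18 + G (b(G) = (((3 + 33) + 15) - 69) + G = ((36 + 15) - 69) + G = (51 - 69) + G = -18 + G)
1/(c + b(m)) = 1/(-37713 + (-18 + 336)) = 1/(-37713 + 318) = 1/(-37395) = -1/37395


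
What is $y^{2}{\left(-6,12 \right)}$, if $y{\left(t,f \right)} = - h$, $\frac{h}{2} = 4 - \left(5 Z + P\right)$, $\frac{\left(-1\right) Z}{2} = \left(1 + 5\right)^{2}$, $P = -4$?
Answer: $541696$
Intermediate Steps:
$Z = -72$ ($Z = - 2 \left(1 + 5\right)^{2} = - 2 \cdot 6^{2} = \left(-2\right) 36 = -72$)
$h = 736$ ($h = 2 \left(4 - \left(5 \left(-72\right) - 4\right)\right) = 2 \left(4 - \left(-360 - 4\right)\right) = 2 \left(4 - -364\right) = 2 \left(4 + 364\right) = 2 \cdot 368 = 736$)
$y{\left(t,f \right)} = -736$ ($y{\left(t,f \right)} = \left(-1\right) 736 = -736$)
$y^{2}{\left(-6,12 \right)} = \left(-736\right)^{2} = 541696$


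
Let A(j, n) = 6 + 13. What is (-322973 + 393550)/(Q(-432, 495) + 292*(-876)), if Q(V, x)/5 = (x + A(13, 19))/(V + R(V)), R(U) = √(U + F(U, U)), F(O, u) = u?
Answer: -846201304506168/3066955736264473 + 544148670*I*√6/3066955736264473 ≈ -0.27591 + 4.346e-7*I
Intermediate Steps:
A(j, n) = 19
R(U) = √2*√U (R(U) = √(U + U) = √(2*U) = √2*√U)
Q(V, x) = 5*(19 + x)/(V + √2*√V) (Q(V, x) = 5*((x + 19)/(V + √2*√V)) = 5*((19 + x)/(V + √2*√V)) = 5*(19 + x)/(V + √2*√V))
(-322973 + 393550)/(Q(-432, 495) + 292*(-876)) = (-322973 + 393550)/(5*(19 + 495)/(-432 + √2*√(-432)) + 292*(-876)) = 70577/(5*514/(-432 + √2*(12*I*√3)) - 255792) = 70577/(5*514/(-432 + 12*I*√6) - 255792) = 70577/(2570/(-432 + 12*I*√6) - 255792) = 70577/(-255792 + 2570/(-432 + 12*I*√6))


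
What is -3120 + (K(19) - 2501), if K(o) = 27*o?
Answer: -5108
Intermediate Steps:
-3120 + (K(19) - 2501) = -3120 + (27*19 - 2501) = -3120 + (513 - 2501) = -3120 - 1988 = -5108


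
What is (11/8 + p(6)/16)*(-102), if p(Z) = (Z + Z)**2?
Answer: -4233/4 ≈ -1058.3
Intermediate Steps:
p(Z) = 4*Z**2 (p(Z) = (2*Z)**2 = 4*Z**2)
(11/8 + p(6)/16)*(-102) = (11/8 + (4*6**2)/16)*(-102) = (11*(1/8) + (4*36)*(1/16))*(-102) = (11/8 + 144*(1/16))*(-102) = (11/8 + 9)*(-102) = (83/8)*(-102) = -4233/4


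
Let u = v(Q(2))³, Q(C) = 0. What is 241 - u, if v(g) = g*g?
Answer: 241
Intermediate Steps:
v(g) = g²
u = 0 (u = (0²)³ = 0³ = 0)
241 - u = 241 - 1*0 = 241 + 0 = 241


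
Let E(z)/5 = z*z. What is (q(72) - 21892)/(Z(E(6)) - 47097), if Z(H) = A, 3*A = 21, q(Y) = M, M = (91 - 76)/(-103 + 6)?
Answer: 2123539/4567730 ≈ 0.46490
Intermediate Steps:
M = -15/97 (M = 15/(-97) = 15*(-1/97) = -15/97 ≈ -0.15464)
q(Y) = -15/97
A = 7 (A = (1/3)*21 = 7)
E(z) = 5*z**2 (E(z) = 5*(z*z) = 5*z**2)
Z(H) = 7
(q(72) - 21892)/(Z(E(6)) - 47097) = (-15/97 - 21892)/(7 - 47097) = -2123539/97/(-47090) = -2123539/97*(-1/47090) = 2123539/4567730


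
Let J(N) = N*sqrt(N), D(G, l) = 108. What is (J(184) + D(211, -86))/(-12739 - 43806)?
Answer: -108/56545 - 368*sqrt(46)/56545 ≈ -0.046050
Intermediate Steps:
J(N) = N**(3/2)
(J(184) + D(211, -86))/(-12739 - 43806) = (184**(3/2) + 108)/(-12739 - 43806) = (368*sqrt(46) + 108)/(-56545) = (108 + 368*sqrt(46))*(-1/56545) = -108/56545 - 368*sqrt(46)/56545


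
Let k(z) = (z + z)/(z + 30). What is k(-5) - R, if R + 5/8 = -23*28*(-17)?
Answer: -437911/40 ≈ -10948.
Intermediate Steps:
R = 87579/8 (R = -5/8 - 23*28*(-17) = -5/8 - 644*(-17) = -5/8 + 10948 = 87579/8 ≈ 10947.)
k(z) = 2*z/(30 + z) (k(z) = (2*z)/(30 + z) = 2*z/(30 + z))
k(-5) - R = 2*(-5)/(30 - 5) - 1*87579/8 = 2*(-5)/25 - 87579/8 = 2*(-5)*(1/25) - 87579/8 = -2/5 - 87579/8 = -437911/40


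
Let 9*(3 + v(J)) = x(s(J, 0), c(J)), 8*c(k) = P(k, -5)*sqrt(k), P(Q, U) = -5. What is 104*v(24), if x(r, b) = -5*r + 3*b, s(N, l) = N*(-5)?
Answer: 19864/3 - 130*sqrt(6)/3 ≈ 6515.2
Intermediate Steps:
s(N, l) = -5*N
c(k) = -5*sqrt(k)/8 (c(k) = (-5*sqrt(k))/8 = -5*sqrt(k)/8)
v(J) = -3 - 5*sqrt(J)/24 + 25*J/9 (v(J) = -3 + (-(-25)*J + 3*(-5*sqrt(J)/8))/9 = -3 + (25*J - 15*sqrt(J)/8)/9 = -3 + (-5*sqrt(J)/24 + 25*J/9) = -3 - 5*sqrt(J)/24 + 25*J/9)
104*v(24) = 104*(-3 - 5*sqrt(6)/12 + (25/9)*24) = 104*(-3 - 5*sqrt(6)/12 + 200/3) = 104*(191/3 - 5*sqrt(6)/12) = 19864/3 - 130*sqrt(6)/3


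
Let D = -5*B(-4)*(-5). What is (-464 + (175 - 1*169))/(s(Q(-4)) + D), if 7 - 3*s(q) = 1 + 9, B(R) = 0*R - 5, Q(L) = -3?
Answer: 229/63 ≈ 3.6349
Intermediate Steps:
B(R) = -5 (B(R) = 0 - 5 = -5)
s(q) = -1 (s(q) = 7/3 - (1 + 9)/3 = 7/3 - ⅓*10 = 7/3 - 10/3 = -1)
D = -125 (D = -5*(-5)*(-5) = 25*(-5) = -125)
(-464 + (175 - 1*169))/(s(Q(-4)) + D) = (-464 + (175 - 1*169))/(-1 - 125) = (-464 + (175 - 169))/(-126) = (-464 + 6)*(-1/126) = -458*(-1/126) = 229/63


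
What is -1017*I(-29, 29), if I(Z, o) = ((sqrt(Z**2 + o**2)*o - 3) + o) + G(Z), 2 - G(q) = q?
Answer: -57969 - 855297*sqrt(2) ≈ -1.2675e+6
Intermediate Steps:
G(q) = 2 - q
I(Z, o) = -1 + o - Z + o*sqrt(Z**2 + o**2) (I(Z, o) = ((sqrt(Z**2 + o**2)*o - 3) + o) + (2 - Z) = ((o*sqrt(Z**2 + o**2) - 3) + o) + (2 - Z) = ((-3 + o*sqrt(Z**2 + o**2)) + o) + (2 - Z) = (-3 + o + o*sqrt(Z**2 + o**2)) + (2 - Z) = -1 + o - Z + o*sqrt(Z**2 + o**2))
-1017*I(-29, 29) = -1017*(-1 + 29 - 1*(-29) + 29*sqrt((-29)**2 + 29**2)) = -1017*(-1 + 29 + 29 + 29*sqrt(841 + 841)) = -1017*(-1 + 29 + 29 + 29*sqrt(1682)) = -1017*(-1 + 29 + 29 + 29*(29*sqrt(2))) = -1017*(-1 + 29 + 29 + 841*sqrt(2)) = -1017*(57 + 841*sqrt(2)) = -57969 - 855297*sqrt(2)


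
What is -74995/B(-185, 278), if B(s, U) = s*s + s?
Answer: -14999/6808 ≈ -2.2031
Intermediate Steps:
B(s, U) = s + s**2 (B(s, U) = s**2 + s = s + s**2)
-74995/B(-185, 278) = -74995*(-1/(185*(1 - 185))) = -74995/((-185*(-184))) = -74995/34040 = -74995*1/34040 = -14999/6808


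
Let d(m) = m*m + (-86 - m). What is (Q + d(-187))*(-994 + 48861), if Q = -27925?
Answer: 342009715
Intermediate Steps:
d(m) = -86 + m² - m (d(m) = m² + (-86 - m) = -86 + m² - m)
(Q + d(-187))*(-994 + 48861) = (-27925 + (-86 + (-187)² - 1*(-187)))*(-994 + 48861) = (-27925 + (-86 + 34969 + 187))*47867 = (-27925 + 35070)*47867 = 7145*47867 = 342009715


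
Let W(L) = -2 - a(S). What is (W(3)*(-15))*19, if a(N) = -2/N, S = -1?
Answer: 1140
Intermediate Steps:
W(L) = -4 (W(L) = -2 - (-2)/(-1) = -2 - (-2)*(-1) = -2 - 1*2 = -2 - 2 = -4)
(W(3)*(-15))*19 = -4*(-15)*19 = 60*19 = 1140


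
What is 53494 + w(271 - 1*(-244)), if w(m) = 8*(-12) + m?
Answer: 53913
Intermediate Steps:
w(m) = -96 + m
53494 + w(271 - 1*(-244)) = 53494 + (-96 + (271 - 1*(-244))) = 53494 + (-96 + (271 + 244)) = 53494 + (-96 + 515) = 53494 + 419 = 53913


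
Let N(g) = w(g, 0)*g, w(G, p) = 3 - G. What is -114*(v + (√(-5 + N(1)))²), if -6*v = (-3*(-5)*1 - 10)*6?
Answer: 912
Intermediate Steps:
N(g) = g*(3 - g) (N(g) = (3 - g)*g = g*(3 - g))
v = -5 (v = -(-3*(-5)*1 - 10)*6/6 = -(15*1 - 10)*6/6 = -(15 - 10)*6/6 = -5*6/6 = -⅙*30 = -5)
-114*(v + (√(-5 + N(1)))²) = -114*(-5 + (√(-5 + 1*(3 - 1*1)))²) = -114*(-5 + (√(-5 + 1*(3 - 1)))²) = -114*(-5 + (√(-5 + 1*2))²) = -114*(-5 + (√(-5 + 2))²) = -114*(-5 + (√(-3))²) = -114*(-5 + (I*√3)²) = -114*(-5 - 3) = -114*(-8) = 912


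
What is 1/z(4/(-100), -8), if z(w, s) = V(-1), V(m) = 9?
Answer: ⅑ ≈ 0.11111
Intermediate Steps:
z(w, s) = 9
1/z(4/(-100), -8) = 1/9 = ⅑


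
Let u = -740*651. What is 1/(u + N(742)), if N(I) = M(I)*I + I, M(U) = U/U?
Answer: -1/480256 ≈ -2.0822e-6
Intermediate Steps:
M(U) = 1
N(I) = 2*I (N(I) = 1*I + I = I + I = 2*I)
u = -481740
1/(u + N(742)) = 1/(-481740 + 2*742) = 1/(-481740 + 1484) = 1/(-480256) = -1/480256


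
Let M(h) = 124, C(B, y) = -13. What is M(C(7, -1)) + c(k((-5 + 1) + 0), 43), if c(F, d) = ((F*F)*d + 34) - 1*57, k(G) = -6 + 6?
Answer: 101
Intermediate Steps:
k(G) = 0
c(F, d) = -23 + d*F² (c(F, d) = (F²*d + 34) - 57 = (d*F² + 34) - 57 = (34 + d*F²) - 57 = -23 + d*F²)
M(C(7, -1)) + c(k((-5 + 1) + 0), 43) = 124 + (-23 + 43*0²) = 124 + (-23 + 43*0) = 124 + (-23 + 0) = 124 - 23 = 101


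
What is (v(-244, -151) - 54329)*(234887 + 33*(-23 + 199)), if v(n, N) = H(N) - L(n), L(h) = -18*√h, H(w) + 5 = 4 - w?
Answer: -13040614405 + 8665020*I*√61 ≈ -1.3041e+10 + 6.7676e+7*I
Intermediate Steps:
H(w) = -1 - w (H(w) = -5 + (4 - w) = -1 - w)
v(n, N) = -1 - N + 18*√n (v(n, N) = (-1 - N) - (-18)*√n = (-1 - N) + 18*√n = -1 - N + 18*√n)
(v(-244, -151) - 54329)*(234887 + 33*(-23 + 199)) = ((-1 - 1*(-151) + 18*√(-244)) - 54329)*(234887 + 33*(-23 + 199)) = ((-1 + 151 + 18*(2*I*√61)) - 54329)*(234887 + 33*176) = ((-1 + 151 + 36*I*√61) - 54329)*(234887 + 5808) = ((150 + 36*I*√61) - 54329)*240695 = (-54179 + 36*I*√61)*240695 = -13040614405 + 8665020*I*√61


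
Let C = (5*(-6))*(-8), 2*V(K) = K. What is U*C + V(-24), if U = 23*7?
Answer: 38628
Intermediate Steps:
V(K) = K/2
U = 161
C = 240 (C = -30*(-8) = 240)
U*C + V(-24) = 161*240 + (½)*(-24) = 38640 - 12 = 38628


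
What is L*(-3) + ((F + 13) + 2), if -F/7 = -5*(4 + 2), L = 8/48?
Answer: 449/2 ≈ 224.50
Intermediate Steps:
L = 1/6 (L = 8*(1/48) = 1/6 ≈ 0.16667)
F = 210 (F = -(-35)*(4 + 2) = -(-35)*6 = -7*(-30) = 210)
L*(-3) + ((F + 13) + 2) = (1/6)*(-3) + ((210 + 13) + 2) = -1/2 + (223 + 2) = -1/2 + 225 = 449/2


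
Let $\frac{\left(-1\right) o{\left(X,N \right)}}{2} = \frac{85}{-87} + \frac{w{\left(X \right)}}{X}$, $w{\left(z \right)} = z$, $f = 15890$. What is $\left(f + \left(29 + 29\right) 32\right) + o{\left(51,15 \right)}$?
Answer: $\frac{1543898}{87} \approx 17746.0$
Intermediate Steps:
$o{\left(X,N \right)} = - \frac{4}{87}$ ($o{\left(X,N \right)} = - 2 \left(\frac{85}{-87} + \frac{X}{X}\right) = - 2 \left(85 \left(- \frac{1}{87}\right) + 1\right) = - 2 \left(- \frac{85}{87} + 1\right) = \left(-2\right) \frac{2}{87} = - \frac{4}{87}$)
$\left(f + \left(29 + 29\right) 32\right) + o{\left(51,15 \right)} = \left(15890 + \left(29 + 29\right) 32\right) - \frac{4}{87} = \left(15890 + 58 \cdot 32\right) - \frac{4}{87} = \left(15890 + 1856\right) - \frac{4}{87} = 17746 - \frac{4}{87} = \frac{1543898}{87}$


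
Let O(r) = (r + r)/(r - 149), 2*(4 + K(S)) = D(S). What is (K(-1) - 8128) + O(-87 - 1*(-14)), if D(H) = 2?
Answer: -902468/111 ≈ -8130.3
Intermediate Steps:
K(S) = -3 (K(S) = -4 + (1/2)*2 = -4 + 1 = -3)
O(r) = 2*r/(-149 + r) (O(r) = (2*r)/(-149 + r) = 2*r/(-149 + r))
(K(-1) - 8128) + O(-87 - 1*(-14)) = (-3 - 8128) + 2*(-87 - 1*(-14))/(-149 + (-87 - 1*(-14))) = -8131 + 2*(-87 + 14)/(-149 + (-87 + 14)) = -8131 + 2*(-73)/(-149 - 73) = -8131 + 2*(-73)/(-222) = -8131 + 2*(-73)*(-1/222) = -8131 + 73/111 = -902468/111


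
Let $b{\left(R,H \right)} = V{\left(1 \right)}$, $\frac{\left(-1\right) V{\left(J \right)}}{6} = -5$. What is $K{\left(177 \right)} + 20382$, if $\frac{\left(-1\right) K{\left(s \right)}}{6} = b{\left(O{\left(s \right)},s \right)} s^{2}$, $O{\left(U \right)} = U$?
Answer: $-5618838$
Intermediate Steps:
$V{\left(J \right)} = 30$ ($V{\left(J \right)} = \left(-6\right) \left(-5\right) = 30$)
$b{\left(R,H \right)} = 30$
$K{\left(s \right)} = - 180 s^{2}$ ($K{\left(s \right)} = - 6 \cdot 30 s^{2} = - 180 s^{2}$)
$K{\left(177 \right)} + 20382 = - 180 \cdot 177^{2} + 20382 = \left(-180\right) 31329 + 20382 = -5639220 + 20382 = -5618838$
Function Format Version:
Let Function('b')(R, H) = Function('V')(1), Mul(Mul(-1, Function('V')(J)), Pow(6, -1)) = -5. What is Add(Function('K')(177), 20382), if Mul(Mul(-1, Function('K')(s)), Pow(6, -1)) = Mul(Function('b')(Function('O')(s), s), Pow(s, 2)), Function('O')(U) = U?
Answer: -5618838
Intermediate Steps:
Function('V')(J) = 30 (Function('V')(J) = Mul(-6, -5) = 30)
Function('b')(R, H) = 30
Function('K')(s) = Mul(-180, Pow(s, 2)) (Function('K')(s) = Mul(-6, Mul(30, Pow(s, 2))) = Mul(-180, Pow(s, 2)))
Add(Function('K')(177), 20382) = Add(Mul(-180, Pow(177, 2)), 20382) = Add(Mul(-180, 31329), 20382) = Add(-5639220, 20382) = -5618838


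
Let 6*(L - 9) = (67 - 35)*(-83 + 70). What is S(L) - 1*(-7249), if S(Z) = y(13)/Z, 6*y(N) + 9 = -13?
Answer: 1312080/181 ≈ 7249.1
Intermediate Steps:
y(N) = -11/3 (y(N) = -3/2 + (1/6)*(-13) = -3/2 - 13/6 = -11/3)
L = -181/3 (L = 9 + ((67 - 35)*(-83 + 70))/6 = 9 + (32*(-13))/6 = 9 + (1/6)*(-416) = 9 - 208/3 = -181/3 ≈ -60.333)
S(Z) = -11/(3*Z)
S(L) - 1*(-7249) = -11/(3*(-181/3)) - 1*(-7249) = -11/3*(-3/181) + 7249 = 11/181 + 7249 = 1312080/181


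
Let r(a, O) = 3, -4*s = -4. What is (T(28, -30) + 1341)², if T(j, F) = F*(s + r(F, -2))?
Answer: 1490841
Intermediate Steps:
s = 1 (s = -¼*(-4) = 1)
T(j, F) = 4*F (T(j, F) = F*(1 + 3) = F*4 = 4*F)
(T(28, -30) + 1341)² = (4*(-30) + 1341)² = (-120 + 1341)² = 1221² = 1490841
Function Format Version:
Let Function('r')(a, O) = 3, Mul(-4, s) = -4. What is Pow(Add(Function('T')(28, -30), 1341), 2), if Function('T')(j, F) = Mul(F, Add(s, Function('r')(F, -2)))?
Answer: 1490841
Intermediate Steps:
s = 1 (s = Mul(Rational(-1, 4), -4) = 1)
Function('T')(j, F) = Mul(4, F) (Function('T')(j, F) = Mul(F, Add(1, 3)) = Mul(F, 4) = Mul(4, F))
Pow(Add(Function('T')(28, -30), 1341), 2) = Pow(Add(Mul(4, -30), 1341), 2) = Pow(Add(-120, 1341), 2) = Pow(1221, 2) = 1490841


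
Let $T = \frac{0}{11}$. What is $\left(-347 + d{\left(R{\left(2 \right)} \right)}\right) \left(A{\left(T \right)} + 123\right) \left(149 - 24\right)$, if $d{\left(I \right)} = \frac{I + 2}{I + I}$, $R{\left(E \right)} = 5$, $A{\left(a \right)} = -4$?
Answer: $- \frac{10302425}{2} \approx -5.1512 \cdot 10^{6}$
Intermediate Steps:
$T = 0$ ($T = 0 \cdot \frac{1}{11} = 0$)
$d{\left(I \right)} = \frac{2 + I}{2 I}$
$\left(-347 + d{\left(R{\left(2 \right)} \right)}\right) \left(A{\left(T \right)} + 123\right) \left(149 - 24\right) = \left(-347 + \frac{2 + 5}{2 \cdot 5}\right) \left(-4 + 123\right) \left(149 - 24\right) = \left(-347 + \frac{1}{2} \cdot \frac{1}{5} \cdot 7\right) 119 \cdot 125 = \left(-347 + \frac{7}{10}\right) 14875 = \left(- \frac{3463}{10}\right) 14875 = - \frac{10302425}{2}$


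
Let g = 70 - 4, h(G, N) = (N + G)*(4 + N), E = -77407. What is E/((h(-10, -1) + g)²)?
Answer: -7037/99 ≈ -71.081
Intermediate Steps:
h(G, N) = (4 + N)*(G + N) (h(G, N) = (G + N)*(4 + N) = (4 + N)*(G + N))
g = 66
E/((h(-10, -1) + g)²) = -77407/(((-1)² + 4*(-10) + 4*(-1) - 10*(-1)) + 66)² = -77407/((1 - 40 - 4 + 10) + 66)² = -77407/(-33 + 66)² = -77407/(33²) = -77407/1089 = -77407*1/1089 = -7037/99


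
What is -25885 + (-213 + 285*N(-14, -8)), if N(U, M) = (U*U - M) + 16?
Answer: 36602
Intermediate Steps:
N(U, M) = 16 + U**2 - M (N(U, M) = (U**2 - M) + 16 = 16 + U**2 - M)
-25885 + (-213 + 285*N(-14, -8)) = -25885 + (-213 + 285*(16 + (-14)**2 - 1*(-8))) = -25885 + (-213 + 285*(16 + 196 + 8)) = -25885 + (-213 + 285*220) = -25885 + (-213 + 62700) = -25885 + 62487 = 36602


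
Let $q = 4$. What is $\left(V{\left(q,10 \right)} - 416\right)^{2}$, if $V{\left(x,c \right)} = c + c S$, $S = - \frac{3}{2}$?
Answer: $177241$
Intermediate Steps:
$S = - \frac{3}{2}$ ($S = \left(-3\right) \frac{1}{2} = - \frac{3}{2} \approx -1.5$)
$V{\left(x,c \right)} = - \frac{c}{2}$ ($V{\left(x,c \right)} = c + c \left(- \frac{3}{2}\right) = c - \frac{3 c}{2} = - \frac{c}{2}$)
$\left(V{\left(q,10 \right)} - 416\right)^{2} = \left(\left(- \frac{1}{2}\right) 10 - 416\right)^{2} = \left(-5 - 416\right)^{2} = \left(-421\right)^{2} = 177241$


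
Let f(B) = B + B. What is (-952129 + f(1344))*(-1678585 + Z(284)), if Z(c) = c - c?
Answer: 1593717420985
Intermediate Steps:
f(B) = 2*B
Z(c) = 0
(-952129 + f(1344))*(-1678585 + Z(284)) = (-952129 + 2*1344)*(-1678585 + 0) = (-952129 + 2688)*(-1678585) = -949441*(-1678585) = 1593717420985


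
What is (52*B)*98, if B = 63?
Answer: 321048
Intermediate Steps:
(52*B)*98 = (52*63)*98 = 3276*98 = 321048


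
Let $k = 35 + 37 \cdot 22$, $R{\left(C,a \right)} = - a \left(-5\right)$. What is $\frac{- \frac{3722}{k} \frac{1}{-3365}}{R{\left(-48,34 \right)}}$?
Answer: $\frac{1861}{242835225} \approx 7.6636 \cdot 10^{-6}$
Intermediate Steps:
$R{\left(C,a \right)} = 5 a$
$k = 849$ ($k = 35 + 814 = 849$)
$\frac{- \frac{3722}{k} \frac{1}{-3365}}{R{\left(-48,34 \right)}} = \frac{- \frac{3722}{849} \frac{1}{-3365}}{5 \cdot 34} = \frac{\left(-3722\right) \frac{1}{849} \left(- \frac{1}{3365}\right)}{170} = \left(- \frac{3722}{849}\right) \left(- \frac{1}{3365}\right) \frac{1}{170} = \frac{3722}{2856885} \cdot \frac{1}{170} = \frac{1861}{242835225}$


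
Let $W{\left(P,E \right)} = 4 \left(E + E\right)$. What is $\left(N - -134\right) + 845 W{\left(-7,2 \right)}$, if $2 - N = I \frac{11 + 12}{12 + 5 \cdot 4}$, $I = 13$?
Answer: $\frac{436693}{32} \approx 13647.0$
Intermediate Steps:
$N = - \frac{235}{32}$ ($N = 2 - 13 \frac{11 + 12}{12 + 5 \cdot 4} = 2 - 13 \frac{23}{12 + 20} = 2 - 13 \cdot \frac{23}{32} = 2 - \frac{299}{32} = - \frac{235}{32} \approx -7.3438$)
$W{\left(P,E \right)} = 8 E$ ($W{\left(P,E \right)} = 4 \cdot 2 E = 8 E$)
$\left(N - -134\right) + 845 W{\left(-7,2 \right)} = \left(- \frac{235}{32} - -134\right) + 845 \cdot 8 \cdot 2 = \left(- \frac{235}{32} + 134\right) + 845 \cdot 16 = \frac{4053}{32} + 13520 = \frac{436693}{32}$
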